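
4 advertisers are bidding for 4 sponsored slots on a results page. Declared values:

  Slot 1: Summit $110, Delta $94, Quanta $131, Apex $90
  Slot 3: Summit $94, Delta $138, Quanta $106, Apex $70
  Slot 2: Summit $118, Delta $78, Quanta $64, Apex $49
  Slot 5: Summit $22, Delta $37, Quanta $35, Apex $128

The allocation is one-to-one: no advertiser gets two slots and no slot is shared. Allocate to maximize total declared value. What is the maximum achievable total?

Treat this as an assignment problem: match each advertiser to one slot.
Optimal: Summit→Slot 2 ($118), Delta→Slot 3 ($138), Quanta→Slot 1 ($131), Apex→Slot 5 ($128) — total 118+138+131+128 = $515.
Next-best assignment: Summit→Slot 2, Delta→Slot 1, Quanta→Slot 3, Apex→Slot 5 = $446.

Max total: $515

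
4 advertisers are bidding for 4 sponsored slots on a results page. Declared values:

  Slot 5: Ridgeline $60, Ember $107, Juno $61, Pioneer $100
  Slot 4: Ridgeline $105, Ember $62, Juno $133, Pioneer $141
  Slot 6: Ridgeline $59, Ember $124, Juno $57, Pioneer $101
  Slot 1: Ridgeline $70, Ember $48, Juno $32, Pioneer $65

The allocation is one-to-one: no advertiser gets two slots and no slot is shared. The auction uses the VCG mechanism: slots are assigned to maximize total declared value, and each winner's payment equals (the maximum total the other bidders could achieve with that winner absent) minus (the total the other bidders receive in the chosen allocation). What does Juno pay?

Juno pays $41.

Efficient allocation: Ridgeline→Slot 1 ($70), Ember→Slot 6 ($124), Juno→Slot 4 ($133), Pioneer→Slot 5 ($100); total welfare W = $427.
Juno receives Slot 4 at value $133, so the others get W − 133 = $294.
Without Juno: best allocation of the remaining 3 bidders over all 4 slots is Ridgeline→Slot 1 ($70), Ember→Slot 6 ($124), Pioneer→Slot 4 ($141), total $335.
VCG payment = (others' best without Juno) − (others' welfare with Juno) = 335 − 294 = $41.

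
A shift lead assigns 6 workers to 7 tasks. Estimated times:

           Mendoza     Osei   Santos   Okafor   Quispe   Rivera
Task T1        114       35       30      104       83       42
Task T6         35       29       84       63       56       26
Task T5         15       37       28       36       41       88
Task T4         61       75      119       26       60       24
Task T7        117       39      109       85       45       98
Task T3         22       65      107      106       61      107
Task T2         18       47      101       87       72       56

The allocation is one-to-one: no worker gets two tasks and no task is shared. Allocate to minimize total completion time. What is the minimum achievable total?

Optimal: Mendoza→Task T2 (18 min), Osei→Task T1 (35 min), Santos→Task T5 (28 min), Okafor→Task T4 (26 min), Quispe→Task T7 (45 min), Rivera→Task T6 (26 min) — total 18+35+28+26+45+26 = 178 min.
Min-entry greedy (repeatedly take the single cheapest remaining cell) gives 230 min, worse by 52.
Next-best assignment: Mendoza→Task T2, Osei→Task T7, Santos→Task T1, Okafor→Task T4, Quispe→Task T5, Rivera→Task T6 = 180 min.
No other one-to-one assignment undercuts 178 min.

Min total: 178 min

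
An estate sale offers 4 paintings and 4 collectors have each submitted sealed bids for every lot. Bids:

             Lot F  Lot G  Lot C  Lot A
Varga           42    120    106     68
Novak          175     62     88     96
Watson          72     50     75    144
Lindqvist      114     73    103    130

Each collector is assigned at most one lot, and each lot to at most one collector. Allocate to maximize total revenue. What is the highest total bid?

Maximum total: $542

Optimal: Varga→Lot G ($120), Novak→Lot F ($175), Watson→Lot A ($144), Lindqvist→Lot C ($103) — total 120+175+144+103 = $542.
No other one-to-one assignment exceeds $542.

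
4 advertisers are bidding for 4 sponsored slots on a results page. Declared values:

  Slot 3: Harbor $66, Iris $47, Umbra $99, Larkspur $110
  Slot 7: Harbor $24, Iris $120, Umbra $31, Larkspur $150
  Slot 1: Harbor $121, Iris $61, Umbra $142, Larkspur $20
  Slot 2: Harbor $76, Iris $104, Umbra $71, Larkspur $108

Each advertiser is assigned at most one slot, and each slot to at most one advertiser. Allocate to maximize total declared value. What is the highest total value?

This is a one-to-one assignment (maximum-weight bipartite matching).
Optimal: Harbor→Slot 1 ($121), Iris→Slot 2 ($104), Umbra→Slot 3 ($99), Larkspur→Slot 7 ($150) — total 121+104+99+150 = $474.
Row-greedy (each advertiser in turn takes its best remaining slot) gives $448, worse by 26.
Swapping Iris↔Larkspur (Iris→Slot 7 $120, Larkspur→Slot 2 $108) loses 26.

Max total: $474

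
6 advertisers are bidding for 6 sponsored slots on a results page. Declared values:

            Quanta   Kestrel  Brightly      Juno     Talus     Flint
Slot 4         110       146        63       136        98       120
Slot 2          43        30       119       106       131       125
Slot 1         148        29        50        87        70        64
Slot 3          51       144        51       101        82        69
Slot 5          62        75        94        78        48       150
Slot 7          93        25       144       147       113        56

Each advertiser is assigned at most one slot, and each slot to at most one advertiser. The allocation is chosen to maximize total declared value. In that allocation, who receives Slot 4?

Optimal: Quanta→Slot 1 ($148), Kestrel→Slot 3 ($144), Brightly→Slot 7 ($144), Juno→Slot 4 ($136), Talus→Slot 2 ($131), Flint→Slot 5 ($150) — total 148+144+144+136+131+150 = $853.
Max-entry greedy (repeatedly take the single best remaining cell) gives $773, worse by 80.
Swapping Flint↔Juno (Flint→Slot 4 $120, Juno→Slot 5 $78) loses 88.
Checked against all permutations: $853 is optimal.
Juno's own top slot is Slot 7 ($147), but forcing Juno→Slot 7 and reassigning the rest optimally gives only $806 — worse by 47.

Juno receives Slot 4.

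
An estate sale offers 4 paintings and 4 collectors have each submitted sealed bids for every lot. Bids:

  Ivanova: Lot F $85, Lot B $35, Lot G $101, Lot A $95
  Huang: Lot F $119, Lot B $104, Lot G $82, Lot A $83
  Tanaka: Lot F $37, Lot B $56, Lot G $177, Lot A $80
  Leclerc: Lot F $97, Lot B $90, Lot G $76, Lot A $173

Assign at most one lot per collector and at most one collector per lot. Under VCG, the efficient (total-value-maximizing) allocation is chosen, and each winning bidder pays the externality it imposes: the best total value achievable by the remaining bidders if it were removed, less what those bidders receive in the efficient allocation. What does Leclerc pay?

Leclerc pays $25.

Efficient allocation: Ivanova→Lot F ($85), Huang→Lot B ($104), Tanaka→Lot G ($177), Leclerc→Lot A ($173); total welfare W = $539.
Leclerc receives Lot A at value $173, so the others get W − 173 = $366.
Without Leclerc: best allocation of the remaining 3 bidders over all 4 lots is Ivanova→Lot A ($95), Huang→Lot F ($119), Tanaka→Lot G ($177), total $391.
VCG payment = (others' best without Leclerc) − (others' welfare with Leclerc) = 391 − 366 = $25.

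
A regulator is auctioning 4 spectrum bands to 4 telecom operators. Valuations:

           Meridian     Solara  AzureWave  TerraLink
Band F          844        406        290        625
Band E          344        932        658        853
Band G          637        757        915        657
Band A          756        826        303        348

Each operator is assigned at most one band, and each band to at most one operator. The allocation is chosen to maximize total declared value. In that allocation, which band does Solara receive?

Optimal: Meridian→Band F ($844M), Solara→Band A ($826M), AzureWave→Band G ($915M), TerraLink→Band E ($853M) — total 844+826+915+853 = $3438M.
Column-greedy (each band in turn goes to its best remaining operator) gives $3039M, worse by 399.
Next-best assignment: Meridian→Band A, Solara→Band E, AzureWave→Band G, TerraLink→Band F = $3228M.
Swapping Meridian↔Solara (Meridian→Band A $756M, Solara→Band F $406M) loses 508.
Checked against all permutations: $3438M is optimal.
Solara's own top band is Band E ($932M), but forcing Solara→Band E and reassigning the rest optimally gives only $3228M — worse by 210.

Solara receives Band A.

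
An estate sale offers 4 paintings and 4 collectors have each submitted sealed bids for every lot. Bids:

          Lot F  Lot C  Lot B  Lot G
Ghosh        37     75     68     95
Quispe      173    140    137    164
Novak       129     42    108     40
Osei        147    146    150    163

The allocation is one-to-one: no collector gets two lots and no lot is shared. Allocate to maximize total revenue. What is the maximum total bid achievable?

Maximum total: $522

Optimal: Ghosh→Lot G ($95), Quispe→Lot F ($173), Novak→Lot B ($108), Osei→Lot C ($146) — total 95+173+108+146 = $522.
Max-entry greedy (repeatedly take the single best remaining cell) gives $519, worse by 3.
Next-best assignment: Ghosh→Lot C, Quispe→Lot F, Novak→Lot B, Osei→Lot G = $519.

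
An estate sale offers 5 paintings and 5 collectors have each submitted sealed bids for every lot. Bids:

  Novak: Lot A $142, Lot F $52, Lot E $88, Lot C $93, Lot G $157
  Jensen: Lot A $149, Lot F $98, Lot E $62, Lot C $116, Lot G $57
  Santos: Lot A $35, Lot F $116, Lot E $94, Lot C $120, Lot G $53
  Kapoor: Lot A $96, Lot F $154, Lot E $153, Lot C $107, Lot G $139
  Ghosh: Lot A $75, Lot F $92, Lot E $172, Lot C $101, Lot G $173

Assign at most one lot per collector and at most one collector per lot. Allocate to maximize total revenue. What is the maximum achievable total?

Maximum total: $752

Optimal: Novak→Lot G ($157), Jensen→Lot A ($149), Santos→Lot C ($120), Kapoor→Lot F ($154), Ghosh→Lot E ($172) — total 157+149+120+154+172 = $752.
Max-entry greedy (repeatedly take the single best remaining cell) gives $684, worse by 68.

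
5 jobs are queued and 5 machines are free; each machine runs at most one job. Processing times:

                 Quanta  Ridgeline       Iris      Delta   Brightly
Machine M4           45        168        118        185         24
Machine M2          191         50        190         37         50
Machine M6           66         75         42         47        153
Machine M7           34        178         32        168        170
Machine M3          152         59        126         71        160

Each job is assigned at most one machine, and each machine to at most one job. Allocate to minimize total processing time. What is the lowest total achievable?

Minimum total: 196 min

Treat this as an assignment problem: match each job to one machine.
Optimal: Quanta→Machine M7 (34 min), Ridgeline→Machine M3 (59 min), Iris→Machine M6 (42 min), Delta→Machine M2 (37 min), Brightly→Machine M4 (24 min) — total 34+59+42+37+24 = 196 min.
Row-greedy (each job in turn takes its cheapest remaining machine) gives 221 min, worse by 25.
No other one-to-one assignment undercuts 196 min.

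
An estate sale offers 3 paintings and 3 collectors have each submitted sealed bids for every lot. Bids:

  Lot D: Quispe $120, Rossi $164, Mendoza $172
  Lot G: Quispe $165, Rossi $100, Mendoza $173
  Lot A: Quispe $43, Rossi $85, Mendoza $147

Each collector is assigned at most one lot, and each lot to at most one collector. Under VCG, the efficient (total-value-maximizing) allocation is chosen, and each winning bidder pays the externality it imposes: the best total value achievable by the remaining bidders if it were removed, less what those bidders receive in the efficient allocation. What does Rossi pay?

Efficient allocation: Quispe→Lot G ($165), Rossi→Lot D ($164), Mendoza→Lot A ($147); total welfare W = $476.
Rossi receives Lot D at value $164, so the others get W − 164 = $312.
Without Rossi: best allocation of the remaining 2 bidders over all 3 lots is Quispe→Lot G ($165), Mendoza→Lot D ($172), total $337.
VCG payment = (others' best without Rossi) − (others' welfare with Rossi) = 337 − 312 = $25.

Rossi pays $25.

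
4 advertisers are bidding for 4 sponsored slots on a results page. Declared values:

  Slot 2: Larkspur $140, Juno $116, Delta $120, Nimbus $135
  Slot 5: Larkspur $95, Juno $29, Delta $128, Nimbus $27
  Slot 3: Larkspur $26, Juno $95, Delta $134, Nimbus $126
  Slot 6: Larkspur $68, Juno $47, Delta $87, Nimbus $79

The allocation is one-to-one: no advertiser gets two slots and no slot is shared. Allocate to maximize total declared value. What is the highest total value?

Max total: $442

Treat this as an assignment problem: match each advertiser to one slot.
Optimal: Larkspur→Slot 2 ($140), Juno→Slot 3 ($95), Delta→Slot 5 ($128), Nimbus→Slot 6 ($79) — total 140+95+128+79 = $442.
Column-greedy (each slot in turn goes to its best remaining advertiser) gives $441, worse by 1.
Next-best assignment: Larkspur→Slot 2, Juno→Slot 6, Delta→Slot 5, Nimbus→Slot 3 = $441.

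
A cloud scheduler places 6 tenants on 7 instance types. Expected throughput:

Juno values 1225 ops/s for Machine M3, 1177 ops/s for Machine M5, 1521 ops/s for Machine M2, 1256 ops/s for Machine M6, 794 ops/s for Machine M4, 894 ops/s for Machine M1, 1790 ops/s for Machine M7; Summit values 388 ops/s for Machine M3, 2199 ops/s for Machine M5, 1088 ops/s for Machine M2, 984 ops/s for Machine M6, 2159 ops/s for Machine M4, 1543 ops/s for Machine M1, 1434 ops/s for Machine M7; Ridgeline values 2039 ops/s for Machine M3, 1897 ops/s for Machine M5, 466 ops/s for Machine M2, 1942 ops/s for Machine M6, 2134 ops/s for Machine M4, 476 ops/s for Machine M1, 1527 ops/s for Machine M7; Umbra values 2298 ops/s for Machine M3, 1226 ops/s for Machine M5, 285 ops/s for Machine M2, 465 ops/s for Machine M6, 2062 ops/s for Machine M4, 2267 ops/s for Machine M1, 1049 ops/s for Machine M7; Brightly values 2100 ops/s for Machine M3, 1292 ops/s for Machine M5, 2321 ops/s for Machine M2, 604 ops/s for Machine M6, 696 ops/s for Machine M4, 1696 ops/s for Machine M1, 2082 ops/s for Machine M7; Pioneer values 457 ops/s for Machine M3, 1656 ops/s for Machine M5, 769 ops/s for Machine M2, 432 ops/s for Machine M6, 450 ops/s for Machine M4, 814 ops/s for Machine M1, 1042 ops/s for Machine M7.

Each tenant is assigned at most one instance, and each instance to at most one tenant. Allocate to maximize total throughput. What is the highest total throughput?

Optimal: Juno→Machine M7 (1790 ops/s), Summit→Machine M4 (2159 ops/s), Ridgeline→Machine M3 (2039 ops/s), Umbra→Machine M1 (2267 ops/s), Brightly→Machine M2 (2321 ops/s), Pioneer→Machine M5 (1656 ops/s) — total 1790+2159+2039+2267+2321+1656 = 12232 ops/s.
Column-greedy (each instance in turn goes to its best remaining tenant) gives 10368 ops/s, worse by 1864.
Next-best assignment: Juno→Machine M7, Summit→Machine M4, Ridgeline→Machine M6, Umbra→Machine M3, Brightly→Machine M2, Pioneer→Machine M5 = 12166 ops/s.
Swapping Ridgeline↔Umbra (Ridgeline→Machine M1 476 ops/s, Umbra→Machine M3 2298 ops/s) loses 1532.
No other one-to-one assignment exceeds 12232 ops/s.

Max total: 12232 ops/s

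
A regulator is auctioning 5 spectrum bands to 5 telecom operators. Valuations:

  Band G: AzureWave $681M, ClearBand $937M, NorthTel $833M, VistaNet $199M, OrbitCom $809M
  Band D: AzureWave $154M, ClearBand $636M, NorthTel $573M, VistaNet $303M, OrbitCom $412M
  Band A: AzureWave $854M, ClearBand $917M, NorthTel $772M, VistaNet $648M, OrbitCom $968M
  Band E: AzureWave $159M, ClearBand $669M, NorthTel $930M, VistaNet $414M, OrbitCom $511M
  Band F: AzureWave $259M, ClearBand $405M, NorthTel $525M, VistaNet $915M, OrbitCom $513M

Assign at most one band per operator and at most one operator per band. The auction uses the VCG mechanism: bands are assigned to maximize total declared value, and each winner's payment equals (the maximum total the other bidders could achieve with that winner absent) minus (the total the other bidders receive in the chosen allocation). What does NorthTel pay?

NorthTel pays $33M.

Efficient allocation: AzureWave→Band A ($854M), ClearBand→Band D ($636M), NorthTel→Band E ($930M), VistaNet→Band F ($915M), OrbitCom→Band G ($809M); total welfare W = $4144M.
NorthTel receives Band E at value $930M, so the others get W − 930 = $3214M.
Without NorthTel: best allocation of the remaining 4 bidders over all 5 bands is AzureWave→Band A ($854M), ClearBand→Band E ($669M), VistaNet→Band F ($915M), OrbitCom→Band G ($809M), total $3247M.
VCG payment = (others' best without NorthTel) − (others' welfare with NorthTel) = 3247 − 3214 = $33M.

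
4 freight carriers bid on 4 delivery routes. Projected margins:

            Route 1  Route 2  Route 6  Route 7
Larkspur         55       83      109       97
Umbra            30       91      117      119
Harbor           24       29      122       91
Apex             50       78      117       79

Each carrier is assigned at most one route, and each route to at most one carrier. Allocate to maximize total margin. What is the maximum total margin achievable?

Optimal: Larkspur→Route 1 ($55k), Umbra→Route 7 ($119k), Harbor→Route 6 ($122k), Apex→Route 2 ($78k) — total 55+119+122+78 = $374k.
Row-greedy (each carrier in turn takes its best remaining route) gives $307k, worse by 67.
No other one-to-one assignment exceeds $374k.

Max total: $374k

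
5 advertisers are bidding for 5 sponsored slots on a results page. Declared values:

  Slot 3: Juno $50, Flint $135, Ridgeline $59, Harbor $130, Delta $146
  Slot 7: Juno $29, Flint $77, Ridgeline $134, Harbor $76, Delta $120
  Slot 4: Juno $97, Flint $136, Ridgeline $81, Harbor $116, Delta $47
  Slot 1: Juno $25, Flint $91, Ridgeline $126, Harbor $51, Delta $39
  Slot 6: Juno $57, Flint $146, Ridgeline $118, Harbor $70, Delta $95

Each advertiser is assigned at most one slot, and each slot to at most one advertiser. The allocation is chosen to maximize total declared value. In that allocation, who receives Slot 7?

This is a one-to-one assignment (maximum-weight bipartite matching).
Optimal: Juno→Slot 4 ($97), Flint→Slot 6 ($146), Ridgeline→Slot 1 ($126), Harbor→Slot 3 ($130), Delta→Slot 7 ($120) — total 97+146+126+130+120 = $619.
Column-greedy (each slot in turn goes to its best remaining advertiser) gives $524, worse by 95.
Next-best assignment: Juno→Slot 4, Flint→Slot 6, Ridgeline→Slot 1, Harbor→Slot 7, Delta→Slot 3 = $591.
Delta's own top slot is Slot 3 ($146), but forcing Delta→Slot 3 and reassigning the rest optimally gives only $591 — worse by 28.

Delta receives Slot 7.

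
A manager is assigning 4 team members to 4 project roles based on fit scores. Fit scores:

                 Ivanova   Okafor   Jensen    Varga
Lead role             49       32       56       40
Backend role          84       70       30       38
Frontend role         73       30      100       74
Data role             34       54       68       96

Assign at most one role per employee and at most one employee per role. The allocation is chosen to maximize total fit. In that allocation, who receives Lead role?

Ivanova receives Lead role.

Optimal: Ivanova→Lead role (49 pts), Okafor→Backend role (70 pts), Jensen→Frontend role (100 pts), Varga→Data role (96 pts) — total 49+70+100+96 = 315 pts.
Max-entry greedy (repeatedly take the single best remaining cell) gives 312 pts, worse by 3.
Checked against all permutations: 315 pts is optimal.
Ivanova's own top role is Backend role (84 pts), but forcing Ivanova→Backend role and reassigning the rest optimally gives only 312 pts — worse by 3.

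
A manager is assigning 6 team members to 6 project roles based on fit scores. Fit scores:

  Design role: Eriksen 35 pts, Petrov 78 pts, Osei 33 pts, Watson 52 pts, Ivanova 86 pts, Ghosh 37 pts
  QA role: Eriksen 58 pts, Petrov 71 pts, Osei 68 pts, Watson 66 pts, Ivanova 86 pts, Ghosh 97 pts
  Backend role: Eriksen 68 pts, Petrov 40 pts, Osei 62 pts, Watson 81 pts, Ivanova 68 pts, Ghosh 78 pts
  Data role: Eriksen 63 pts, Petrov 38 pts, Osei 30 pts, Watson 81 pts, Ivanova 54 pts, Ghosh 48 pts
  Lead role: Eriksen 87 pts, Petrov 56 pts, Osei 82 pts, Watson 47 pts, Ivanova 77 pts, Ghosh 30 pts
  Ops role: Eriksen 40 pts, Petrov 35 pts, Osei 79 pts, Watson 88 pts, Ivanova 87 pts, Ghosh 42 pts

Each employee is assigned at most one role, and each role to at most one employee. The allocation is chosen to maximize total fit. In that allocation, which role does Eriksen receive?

Eriksen receives Backend role.

Optimal: Eriksen→Backend role (68 pts), Petrov→Design role (78 pts), Osei→Lead role (82 pts), Watson→Data role (81 pts), Ivanova→Ops role (87 pts), Ghosh→QA role (97 pts) — total 68+78+82+81+87+97 = 493 pts.
Swapping Petrov↔Eriksen (Petrov→Backend role 40 pts, Eriksen→Design role 35 pts) loses 71.
Checked against all permutations: 493 pts is optimal.
Eriksen's own top role is Lead role (87 pts), but forcing Eriksen→Lead role and reassigning the rest optimally gives only 492 pts — worse by 1.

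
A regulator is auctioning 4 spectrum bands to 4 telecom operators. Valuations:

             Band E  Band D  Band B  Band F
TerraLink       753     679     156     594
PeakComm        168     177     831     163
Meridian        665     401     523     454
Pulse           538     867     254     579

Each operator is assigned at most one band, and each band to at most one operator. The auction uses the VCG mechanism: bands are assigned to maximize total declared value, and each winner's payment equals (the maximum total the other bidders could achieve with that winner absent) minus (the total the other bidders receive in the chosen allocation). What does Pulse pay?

Pulse pays $85M.

Efficient allocation: TerraLink→Band F ($594M), PeakComm→Band B ($831M), Meridian→Band E ($665M), Pulse→Band D ($867M); total welfare W = $2957M.
Pulse receives Band D at value $867M, so the others get W − 867 = $2090M.
Without Pulse: best allocation of the remaining 3 bidders over all 4 bands is TerraLink→Band D ($679M), PeakComm→Band B ($831M), Meridian→Band E ($665M), total $2175M.
VCG payment = (others' best without Pulse) − (others' welfare with Pulse) = 2175 − 2090 = $85M.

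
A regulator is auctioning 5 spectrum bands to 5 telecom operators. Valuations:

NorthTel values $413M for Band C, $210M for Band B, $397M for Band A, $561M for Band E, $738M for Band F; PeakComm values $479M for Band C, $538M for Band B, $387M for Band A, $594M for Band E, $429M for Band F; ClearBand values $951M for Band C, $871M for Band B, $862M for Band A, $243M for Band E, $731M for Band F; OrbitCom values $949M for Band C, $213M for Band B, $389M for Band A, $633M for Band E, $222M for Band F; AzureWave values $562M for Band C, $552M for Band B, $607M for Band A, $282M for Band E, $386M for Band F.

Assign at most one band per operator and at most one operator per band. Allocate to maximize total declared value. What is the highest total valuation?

Maximum total: $3759M

Optimal: NorthTel→Band F ($738M), PeakComm→Band E ($594M), ClearBand→Band B ($871M), OrbitCom→Band C ($949M), AzureWave→Band A ($607M) — total 738+594+871+949+607 = $3759M.
Max-entry greedy (repeatedly take the single best remaining cell) gives $3467M, worse by 292.
Next-best assignment: NorthTel→Band F, PeakComm→Band E, ClearBand→Band A, OrbitCom→Band C, AzureWave→Band B = $3695M.
No other one-to-one assignment exceeds $3759M.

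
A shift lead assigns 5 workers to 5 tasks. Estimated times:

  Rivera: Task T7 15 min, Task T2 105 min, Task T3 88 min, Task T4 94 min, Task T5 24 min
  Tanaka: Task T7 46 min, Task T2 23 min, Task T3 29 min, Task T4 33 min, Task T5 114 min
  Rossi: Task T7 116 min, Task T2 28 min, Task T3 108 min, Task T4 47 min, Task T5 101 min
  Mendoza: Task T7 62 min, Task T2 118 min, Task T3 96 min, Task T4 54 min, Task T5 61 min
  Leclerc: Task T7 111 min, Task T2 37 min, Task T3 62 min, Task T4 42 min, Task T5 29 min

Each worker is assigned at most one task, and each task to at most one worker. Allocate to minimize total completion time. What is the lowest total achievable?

Optimal: Rivera→Task T7 (15 min), Tanaka→Task T3 (29 min), Rossi→Task T2 (28 min), Mendoza→Task T4 (54 min), Leclerc→Task T5 (29 min) — total 15+29+28+54+29 = 155 min.
Row-greedy (each worker in turn takes its cheapest remaining task) gives 208 min, worse by 53.
Swapping Rivera↔Leclerc (Rivera→Task T5 24 min, Leclerc→Task T7 111 min) adds 91.

Min total: 155 min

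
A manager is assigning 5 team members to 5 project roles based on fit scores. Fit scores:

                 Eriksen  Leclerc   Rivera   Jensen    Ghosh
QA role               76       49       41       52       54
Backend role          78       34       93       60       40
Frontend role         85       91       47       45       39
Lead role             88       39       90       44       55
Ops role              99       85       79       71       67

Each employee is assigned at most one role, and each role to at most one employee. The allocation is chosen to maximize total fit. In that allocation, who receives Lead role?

Optimal: Eriksen→Lead role (88 pts), Leclerc→Frontend role (91 pts), Rivera→Backend role (93 pts), Jensen→Ops role (71 pts), Ghosh→QA role (54 pts) — total 88+91+93+71+54 = 397 pts.
Row-greedy (each employee in turn takes its best remaining role) gives 390 pts, worse by 7.
Swapping Leclerc↔Jensen (Leclerc→Ops role 85 pts, Jensen→Frontend role 45 pts) loses 32.
Checked against all permutations: 397 pts is optimal.
Eriksen's own top role is Ops role (99 pts), but forcing Eriksen→Ops role and reassigning the rest optimally gives only 394 pts — worse by 3.

Eriksen receives Lead role.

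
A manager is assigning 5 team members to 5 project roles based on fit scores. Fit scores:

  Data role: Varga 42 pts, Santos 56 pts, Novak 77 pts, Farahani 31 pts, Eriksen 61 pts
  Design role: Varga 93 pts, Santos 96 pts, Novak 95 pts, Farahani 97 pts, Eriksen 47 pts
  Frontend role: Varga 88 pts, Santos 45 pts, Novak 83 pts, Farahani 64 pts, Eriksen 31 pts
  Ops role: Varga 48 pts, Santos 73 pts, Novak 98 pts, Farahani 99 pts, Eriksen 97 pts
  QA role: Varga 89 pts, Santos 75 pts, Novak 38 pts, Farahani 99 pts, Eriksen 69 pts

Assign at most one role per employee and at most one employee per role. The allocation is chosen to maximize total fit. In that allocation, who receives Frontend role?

Varga receives Frontend role.

This is a one-to-one assignment (maximum-weight bipartite matching).
Optimal: Varga→Frontend role (88 pts), Santos→Design role (96 pts), Novak→Data role (77 pts), Farahani→QA role (99 pts), Eriksen→Ops role (97 pts) — total 88+96+77+99+97 = 457 pts.
Column-greedy (each role in turn goes to its best remaining employee) gives 434 pts, worse by 23.
Varga's own top role is Design role (93 pts), but forcing Varga→Design role and reassigning the rest optimally gives only 428 pts — worse by 29.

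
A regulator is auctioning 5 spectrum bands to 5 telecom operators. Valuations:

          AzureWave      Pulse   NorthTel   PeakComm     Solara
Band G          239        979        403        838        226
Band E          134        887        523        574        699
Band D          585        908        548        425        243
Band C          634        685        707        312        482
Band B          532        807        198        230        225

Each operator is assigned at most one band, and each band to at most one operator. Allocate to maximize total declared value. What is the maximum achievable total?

Max total: $3684M

Optimal: AzureWave→Band B ($532M), Pulse→Band D ($908M), NorthTel→Band C ($707M), PeakComm→Band G ($838M), Solara→Band E ($699M) — total 532+908+707+838+699 = $3684M.
Column-greedy (each band in turn goes to its best remaining operator) gives $3200M, worse by 484.
Next-best assignment: AzureWave→Band D, Pulse→Band B, NorthTel→Band C, PeakComm→Band G, Solara→Band E = $3636M.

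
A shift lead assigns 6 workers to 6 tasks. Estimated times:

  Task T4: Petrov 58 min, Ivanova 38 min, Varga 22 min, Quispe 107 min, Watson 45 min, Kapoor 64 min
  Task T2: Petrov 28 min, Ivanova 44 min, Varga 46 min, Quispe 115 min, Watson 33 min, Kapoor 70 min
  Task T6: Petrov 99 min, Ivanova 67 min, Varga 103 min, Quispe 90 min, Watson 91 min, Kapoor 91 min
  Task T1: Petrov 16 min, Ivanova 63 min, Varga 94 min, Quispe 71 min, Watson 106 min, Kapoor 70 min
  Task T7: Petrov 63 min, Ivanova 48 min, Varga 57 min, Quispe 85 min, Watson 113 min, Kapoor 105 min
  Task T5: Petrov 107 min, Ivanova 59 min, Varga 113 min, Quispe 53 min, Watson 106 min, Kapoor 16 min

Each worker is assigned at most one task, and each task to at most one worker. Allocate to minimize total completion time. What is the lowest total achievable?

Minimum total: 225 min

This is a one-to-one assignment (minimum-cost bipartite matching).
Optimal: Petrov→Task T1 (16 min), Ivanova→Task T7 (48 min), Varga→Task T4 (22 min), Quispe→Task T6 (90 min), Watson→Task T2 (33 min), Kapoor→Task T5 (16 min) — total 16+48+22+90+33+16 = 225 min.
Column-greedy (each task in turn goes to its cheapest remaining worker) gives 378 min, worse by 153.
Swapping Quispe↔Varga (Quispe→Task T4 107 min, Varga→Task T6 103 min) adds 98.
Checked against all permutations: 225 min is optimal.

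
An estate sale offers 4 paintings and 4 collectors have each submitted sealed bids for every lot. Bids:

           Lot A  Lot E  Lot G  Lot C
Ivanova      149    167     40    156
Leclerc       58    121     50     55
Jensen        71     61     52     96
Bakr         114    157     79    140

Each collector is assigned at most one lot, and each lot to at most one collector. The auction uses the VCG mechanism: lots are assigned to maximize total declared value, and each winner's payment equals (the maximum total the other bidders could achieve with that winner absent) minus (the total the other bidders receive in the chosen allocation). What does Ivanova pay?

Efficient allocation: Ivanova→Lot A ($149), Leclerc→Lot E ($121), Jensen→Lot G ($52), Bakr→Lot C ($140); total welfare W = $462.
Ivanova receives Lot A at value $149, so the others get W − 149 = $313.
Without Ivanova: best allocation of the remaining 3 bidders over all 4 lots is Leclerc→Lot E ($121), Jensen→Lot A ($71), Bakr→Lot C ($140), total $332.
VCG payment = (others' best without Ivanova) − (others' welfare with Ivanova) = 332 − 313 = $19.

Ivanova pays $19.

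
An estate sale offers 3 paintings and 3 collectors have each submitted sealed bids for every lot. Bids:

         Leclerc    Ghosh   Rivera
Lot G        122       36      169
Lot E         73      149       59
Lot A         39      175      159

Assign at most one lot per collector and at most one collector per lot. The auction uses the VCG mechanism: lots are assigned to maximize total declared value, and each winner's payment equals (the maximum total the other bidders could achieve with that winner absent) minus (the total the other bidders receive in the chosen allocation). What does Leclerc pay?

Efficient allocation: Leclerc→Lot G ($122), Ghosh→Lot E ($149), Rivera→Lot A ($159); total welfare W = $430.
Leclerc receives Lot G at value $122, so the others get W − 122 = $308.
Without Leclerc: best allocation of the remaining 2 bidders over all 3 lots is Ghosh→Lot A ($175), Rivera→Lot G ($169), total $344.
VCG payment = (others' best without Leclerc) − (others' welfare with Leclerc) = 344 − 308 = $36.

Leclerc pays $36.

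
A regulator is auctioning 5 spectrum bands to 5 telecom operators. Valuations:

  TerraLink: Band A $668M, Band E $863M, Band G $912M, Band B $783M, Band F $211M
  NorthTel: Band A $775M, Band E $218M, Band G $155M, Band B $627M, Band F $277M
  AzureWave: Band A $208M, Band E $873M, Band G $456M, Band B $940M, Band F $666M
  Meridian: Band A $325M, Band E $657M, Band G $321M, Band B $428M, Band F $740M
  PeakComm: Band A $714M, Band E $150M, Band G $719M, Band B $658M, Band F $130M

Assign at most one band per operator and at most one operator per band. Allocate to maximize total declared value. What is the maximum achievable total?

Treat this as an assignment problem: match each operator to one band.
Optimal: TerraLink→Band E ($863M), NorthTel→Band A ($775M), AzureWave→Band B ($940M), Meridian→Band F ($740M), PeakComm→Band G ($719M) — total 863+775+940+740+719 = $4037M.
No other one-to-one assignment exceeds $4037M.

Maximum total: $4037M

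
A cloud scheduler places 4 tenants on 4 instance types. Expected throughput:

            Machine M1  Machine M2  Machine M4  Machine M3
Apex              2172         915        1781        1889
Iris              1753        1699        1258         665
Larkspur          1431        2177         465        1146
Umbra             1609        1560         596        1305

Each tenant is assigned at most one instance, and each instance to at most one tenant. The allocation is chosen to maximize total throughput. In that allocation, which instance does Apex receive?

Apex receives Machine M4.

Optimal: Apex→Machine M4 (1781 ops/s), Iris→Machine M1 (1753 ops/s), Larkspur→Machine M2 (2177 ops/s), Umbra→Machine M3 (1305 ops/s) — total 1781+1753+2177+1305 = 7016 ops/s.
Max-entry greedy (repeatedly take the single best remaining cell) gives 6912 ops/s, worse by 104.
Next-best assignment: Apex→Machine M3, Iris→Machine M4, Larkspur→Machine M2, Umbra→Machine M1 = 6933 ops/s.
Every other assignment is strictly worse.
Apex's own top instance is Machine M1 (2172 ops/s), but forcing Apex→Machine M1 and reassigning the rest optimally gives only 6912 ops/s — worse by 104.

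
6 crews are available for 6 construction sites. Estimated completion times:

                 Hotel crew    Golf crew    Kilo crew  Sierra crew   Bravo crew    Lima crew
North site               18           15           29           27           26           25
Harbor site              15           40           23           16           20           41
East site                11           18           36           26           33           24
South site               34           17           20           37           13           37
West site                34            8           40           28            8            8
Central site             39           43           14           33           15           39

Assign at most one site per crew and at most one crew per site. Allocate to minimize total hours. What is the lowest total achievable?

Optimal: Hotel crew→East site (11 hours), Golf crew→North site (15 hours), Kilo crew→Central site (14 hours), Sierra crew→Harbor site (16 hours), Bravo crew→South site (13 hours), Lima crew→West site (8 hours) — total 11+15+14+16+13+8 = 77 hours.
Column-greedy (each site in turn goes to its cheapest remaining crew) gives 109 hours, worse by 32.
Swapping Bravo crew↔Lima crew (Bravo crew→West site 8 hours, Lima crew→South site 37 hours) adds 24.

Min total: 77 hours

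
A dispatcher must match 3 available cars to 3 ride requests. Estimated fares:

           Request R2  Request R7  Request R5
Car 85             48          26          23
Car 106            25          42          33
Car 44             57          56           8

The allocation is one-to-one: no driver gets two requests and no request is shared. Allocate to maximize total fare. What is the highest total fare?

Maximum total: $137

Optimal: Car 85→Request R2 ($48), Car 106→Request R5 ($33), Car 44→Request R7 ($56) — total 48+33+56 = $137.
Column-greedy (each request in turn goes to its best remaining driver) gives $122, worse by 15.
Next-best assignment: Car 85→Request R5, Car 106→Request R7, Car 44→Request R2 = $122.
Swapping Car 44↔Car 85 (Car 44→Request R2 $57, Car 85→Request R7 $26) loses 21.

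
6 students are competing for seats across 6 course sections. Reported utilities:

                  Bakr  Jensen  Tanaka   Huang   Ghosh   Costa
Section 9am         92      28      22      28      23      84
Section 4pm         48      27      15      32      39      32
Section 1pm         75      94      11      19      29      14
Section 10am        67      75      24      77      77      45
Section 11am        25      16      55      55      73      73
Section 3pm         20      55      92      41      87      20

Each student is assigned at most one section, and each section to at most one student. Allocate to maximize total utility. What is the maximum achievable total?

Maximum total: 468 points

Treat this as an assignment problem: match each student to one section.
Optimal: Bakr→Section 4pm (48 points), Jensen→Section 1pm (94 points), Tanaka→Section 3pm (92 points), Huang→Section 10am (77 points), Ghosh→Section 11am (73 points), Costa→Section 9am (84 points) — total 48+94+92+77+73+84 = 468 points.
Row-greedy (each student in turn takes its best remaining section) gives 460 points, worse by 8.
Next-best assignment: Bakr→Section 9am, Jensen→Section 1pm, Tanaka→Section 3pm, Huang→Section 10am, Ghosh→Section 4pm, Costa→Section 11am = 467 points.
Swapping Tanaka↔Jensen (Tanaka→Section 1pm 11 points, Jensen→Section 3pm 55 points) loses 120.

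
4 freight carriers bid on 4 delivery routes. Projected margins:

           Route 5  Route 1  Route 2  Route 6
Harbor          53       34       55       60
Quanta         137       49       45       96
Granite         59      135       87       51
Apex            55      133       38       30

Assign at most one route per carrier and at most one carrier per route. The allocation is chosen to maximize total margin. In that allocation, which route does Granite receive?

This is a one-to-one assignment (maximum-weight bipartite matching).
Optimal: Harbor→Route 6 ($60k), Quanta→Route 5 ($137k), Granite→Route 2 ($87k), Apex→Route 1 ($133k) — total 60+137+87+133 = $417k.
Column-greedy (each route in turn goes to its best remaining carrier) gives $357k, worse by 60.
No other one-to-one assignment exceeds $417k.
Granite's own top route is Route 1 ($135k), but forcing Granite→Route 1 and reassigning the rest optimally gives only $370k — worse by 47.

Granite receives Route 2.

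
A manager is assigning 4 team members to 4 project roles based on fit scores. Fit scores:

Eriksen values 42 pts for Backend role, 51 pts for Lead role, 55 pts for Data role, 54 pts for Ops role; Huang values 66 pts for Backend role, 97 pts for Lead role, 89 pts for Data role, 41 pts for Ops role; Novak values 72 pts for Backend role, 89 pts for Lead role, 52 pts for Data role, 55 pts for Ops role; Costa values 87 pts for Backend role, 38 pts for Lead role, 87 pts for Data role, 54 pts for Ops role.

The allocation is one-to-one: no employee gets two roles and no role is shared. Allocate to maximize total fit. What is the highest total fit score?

Treat this as an assignment problem: match each employee to one role.
Optimal: Eriksen→Ops role (54 pts), Huang→Data role (89 pts), Novak→Lead role (89 pts), Costa→Backend role (87 pts) — total 54+89+89+87 = 319 pts.
Max-entry greedy (repeatedly take the single best remaining cell) gives 294 pts, worse by 25.
Next-best assignment: Eriksen→Ops role, Huang→Lead role, Novak→Backend role, Costa→Data role = 310 pts.
Every other assignment is strictly worse.

Maximum total: 319 pts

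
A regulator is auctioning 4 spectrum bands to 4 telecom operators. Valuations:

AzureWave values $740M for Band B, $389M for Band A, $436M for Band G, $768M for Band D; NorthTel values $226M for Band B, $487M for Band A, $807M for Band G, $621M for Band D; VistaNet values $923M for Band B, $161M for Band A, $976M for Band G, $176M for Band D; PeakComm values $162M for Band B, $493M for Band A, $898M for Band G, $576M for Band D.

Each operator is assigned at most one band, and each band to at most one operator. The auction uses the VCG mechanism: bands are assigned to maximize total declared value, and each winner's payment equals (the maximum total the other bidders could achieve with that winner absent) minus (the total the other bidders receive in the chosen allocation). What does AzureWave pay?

AzureWave pays $134M.

Efficient allocation: AzureWave→Band D ($768M), NorthTel→Band A ($487M), VistaNet→Band B ($923M), PeakComm→Band G ($898M); total welfare W = $3076M.
AzureWave receives Band D at value $768M, so the others get W − 768 = $2308M.
Without AzureWave: best allocation of the remaining 3 bidders over all 4 bands is NorthTel→Band D ($621M), VistaNet→Band B ($923M), PeakComm→Band G ($898M), total $2442M.
VCG payment = (others' best without AzureWave) − (others' welfare with AzureWave) = 2442 − 2308 = $134M.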